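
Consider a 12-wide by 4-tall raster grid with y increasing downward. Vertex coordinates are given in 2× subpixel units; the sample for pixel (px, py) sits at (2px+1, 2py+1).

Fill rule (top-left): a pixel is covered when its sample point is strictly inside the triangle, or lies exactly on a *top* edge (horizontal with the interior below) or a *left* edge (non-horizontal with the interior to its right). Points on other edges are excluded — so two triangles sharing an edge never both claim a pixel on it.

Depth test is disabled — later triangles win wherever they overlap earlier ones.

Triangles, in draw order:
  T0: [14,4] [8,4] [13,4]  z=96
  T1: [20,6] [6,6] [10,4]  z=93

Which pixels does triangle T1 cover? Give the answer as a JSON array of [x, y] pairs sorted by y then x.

T0:
  degenerate (2·area = 0) — covers nothing
T1:
  2·area = 28
  edge (20, 6)→(6, 6): d=(-14,0) right/bottom  bias=-1
  edge (6, 6)→(10, 4): d=(4,-2) top-left  bias=+0
  edge (10, 4)→(20, 6): d=(10,2) right/bottom  bias=-1
    (2,1)@(5, 3): e=[42,-14,0] → .  [on edge]
    (4,2)@(9, 5): e=[14,2,12] → X
    (5,2)@(11, 5): e=[14,6,8] → X
    (6,2)@(13, 5): e=[14,10,4] → X
    (7,2)@(15, 5): e=[14,14,0] → .  [on edge]
    (4,3)@(9, 7): e=[-14,10,32] → .
    (5,3)@(11, 7): e=[-14,14,28] → .
    (6,3)@(13, 7): e=[-14,18,24] → .
  covered (3 px):
    . . . . . . . . . . . .
    . . . . . . . . . . . .
    . . . . X X X . . . . .
    . . . . . . . . . . . .

Result: [[4,2],[5,2],[6,2]]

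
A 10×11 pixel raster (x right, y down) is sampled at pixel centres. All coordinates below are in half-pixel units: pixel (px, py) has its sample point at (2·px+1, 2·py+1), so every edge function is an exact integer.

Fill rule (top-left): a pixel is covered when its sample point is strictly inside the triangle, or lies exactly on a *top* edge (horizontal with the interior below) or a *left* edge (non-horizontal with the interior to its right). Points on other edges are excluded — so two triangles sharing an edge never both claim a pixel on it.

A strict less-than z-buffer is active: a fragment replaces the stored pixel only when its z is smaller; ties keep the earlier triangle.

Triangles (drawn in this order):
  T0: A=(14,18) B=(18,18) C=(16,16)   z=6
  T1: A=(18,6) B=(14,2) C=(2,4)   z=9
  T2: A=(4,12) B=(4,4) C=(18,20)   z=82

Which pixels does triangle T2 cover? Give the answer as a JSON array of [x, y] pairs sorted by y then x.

T0:
  2·area = 8  (B↔C swapped to make it positive)
  edge (14, 18)→(16, 16): d=(2,-2) top-left  bias=+0
  edge (16, 16)→(18, 18): d=(2,2) right/bottom  bias=-1
  edge (18, 18)→(14, 18): d=(-4,0) right/bottom  bias=-1
    (0,0)@(1, 1): e=[-60,0,68] → ·  [on edge]
    (1,1)@(3, 3): e=[-52,0,60] → ·  [on edge]
    (2,2)@(5, 5): e=[-44,0,52] → ·  [on edge]
    (3,3)@(7, 7): e=[-36,0,44] → ·  [on edge]
    (4,4)@(9, 9): e=[-28,0,36] → ·  [on edge]
    (5,5)@(11, 11): e=[-20,0,28] → ·  [on edge]
    (6,6)@(13, 13): e=[-12,0,20] → ·  [on edge]
    (9,6)@(19, 13): e=[0,-12,20] → ·  [on edge]
    (7,7)@(15, 15): e=[-4,0,12] → ·  [on edge]
    (8,7)@(17, 15): e=[0,-4,12] → ·  [on edge]
    (7,8)@(15, 17): e=[0,4,4] → #  [on edge]
    (8,8)@(17, 17): e=[4,0,4] → ·  [on edge]
    (6,9)@(13, 19): e=[0,12,-4] → ·  [on edge]
    (9,9)@(19, 19): e=[12,0,-4] → ·  [on edge]
    (5,10)@(11, 21): e=[0,20,-12] → ·  [on edge]
  covered (1 px):
    · · · · · · · · · ·
    · · · · · · · · · ·
    · · · · · · · · · ·
    · · · · · · · · · ·
    · · · · · · · · · ·
    · · · · · · · · · ·
    · · · · · · · · · ·
    · · · · · · · · · ·
    · · · · · · · # · ·
    · · · · · · · · · ·
    · · · · · · · · · ·
T1:
  2·area = 56  (B↔C swapped to make it positive)
  edge (18, 6)→(2, 4): d=(-16,-2) top-left  bias=+0
  edge (2, 4)→(14, 2): d=(12,-2) top-left  bias=+0
  edge (14, 2)→(18, 6): d=(4,4) right/bottom  bias=-1
    (6,0)@(13, 1): e=[70,-14,0] → ·  [on edge]
    (4,1)@(9, 3): e=[30,2,24] → #
    (5,1)@(11, 3): e=[34,6,16] → #
    (6,1)@(13, 3): e=[38,10,8] → #
    (7,1)@(15, 3): e=[42,14,0] → ·  [on edge]
    (4,2)@(9, 5): e=[-2,26,32] → ·
    (5,2)@(11, 5): e=[2,30,24] → #
    (7,2)@(15, 5): e=[10,38,8] → #
    (8,2)@(17, 5): e=[14,42,0] → ·  [on edge]
    (5,3)@(11, 7): e=[-30,54,32] → ·
    (6,3)@(13, 7): e=[-26,58,24] → ·
    (7,3)@(15, 7): e=[-22,62,16] → ·
    (9,3)@(19, 7): e=[-14,70,0] → ·  [on edge]
  covered (6 px):
    · · · · · · · · · ·
    · · · · # # # · · ·
    · · · · · # # # · ·
    · · · · · · · · · ·
    · · · · · · · · · ·
    · · · · · · · · · ·
    · · · · · · · · · ·
    · · · · · · · · · ·
    · · · · · · · · · ·
    · · · · · · · · · ·
    · · · · · · · · · ·
T2:
  2·area = 112
  edge (4, 12)→(4, 4): d=(0,-8) top-left  bias=+0
  edge (4, 4)→(18, 20): d=(14,16) right/bottom  bias=-1
  edge (18, 20)→(4, 12): d=(-14,-8) top-left  bias=+0
    (2,3)@(5, 7): e=[8,26,78] → #
    (3,3)@(7, 7): e=[24,-6,94] → ·
    (2,4)@(5, 9): e=[8,54,50] → #
    (3,4)@(7, 9): e=[24,22,66] → #
    (4,4)@(9, 9): e=[40,-10,82] → ·
    (2,5)@(5, 11): e=[8,82,22] → #
    (4,5)@(9, 11): e=[40,18,54] → #
    (5,5)@(11, 11): e=[56,-14,70] → ·
    (2,6)@(5, 13): e=[8,110,-6] → ·
    (3,6)@(7, 13): e=[24,78,10] → #
    (5,6)@(11, 13): e=[56,14,42] → #
    (6,6)@(13, 13): e=[72,-18,58] → ·
  covered (14 px):
    · · · · · · · · · ·
    · · · · · · · · · ·
    · · · · · · · · · ·
    · · # · · · · · · ·
    · · # # · · · · · ·
    · · # # # · · · · ·
    · · · # # # · · · ·
    · · · · · # # · · ·
    · · · · · · # # · ·
    · · · · · · · · # ·
    · · · · · · · · · ·

Final: [[2,3],[2,4],[3,4],[2,5],[3,5],[4,5],[3,6],[4,6],[5,6],[5,7],[6,7],[6,8],[7,8],[8,9]]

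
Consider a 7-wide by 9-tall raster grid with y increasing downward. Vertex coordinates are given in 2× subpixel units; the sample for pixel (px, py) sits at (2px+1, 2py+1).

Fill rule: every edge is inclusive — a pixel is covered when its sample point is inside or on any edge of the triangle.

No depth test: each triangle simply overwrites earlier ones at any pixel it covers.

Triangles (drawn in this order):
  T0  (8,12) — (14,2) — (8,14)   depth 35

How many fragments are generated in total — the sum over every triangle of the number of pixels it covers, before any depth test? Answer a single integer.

T0:
  2·area = 12
  edge (8, 12)→(14, 2): d=(6,-10) inclusive
  edge (14, 2)→(8, 14): d=(-6,12) inclusive
  edge (8, 14)→(8, 12): d=(0,-2) inclusive
    (5,3)@(11, 7): e=[0,6,6] → X  [on edge]
    (6,3)@(13, 7): e=[20,-18,10] → .
    (5,4)@(11, 9): e=[12,-6,6] → .
    (4,5)@(9, 11): e=[4,6,2] → X
    (5,5)@(11, 11): e=[24,-18,6] → .
    (4,6)@(9, 13): e=[16,-6,2] → .
    (2,8)@(5, 17): e=[0,18,-6] → .  [on edge]
  covered (2 px):
    . . . . . . .
    . . . . . . .
    . . . . . . .
    . . . . . X .
    . . . . . . .
    . . . . X . .
    . . . . . . .
    . . . . . . .
    . . . . . . .

Answer: 2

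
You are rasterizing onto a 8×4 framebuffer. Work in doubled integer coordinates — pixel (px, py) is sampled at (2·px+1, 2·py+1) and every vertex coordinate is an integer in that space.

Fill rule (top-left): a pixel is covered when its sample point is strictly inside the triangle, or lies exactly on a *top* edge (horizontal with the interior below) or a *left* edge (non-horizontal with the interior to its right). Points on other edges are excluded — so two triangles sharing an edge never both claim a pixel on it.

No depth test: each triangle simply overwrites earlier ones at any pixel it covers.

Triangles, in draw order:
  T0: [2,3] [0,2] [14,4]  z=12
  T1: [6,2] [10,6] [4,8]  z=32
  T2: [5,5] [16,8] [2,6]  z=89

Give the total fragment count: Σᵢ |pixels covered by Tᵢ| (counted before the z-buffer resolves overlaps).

T0:
  2·area = 10
  edge (2, 3)→(0, 2): d=(-2,-1) top-left  bias=+0
  edge (0, 2)→(14, 4): d=(14,2) right/bottom  bias=-1
  edge (14, 4)→(2, 3): d=(-12,-1) top-left  bias=+0
    (1,1)@(3, 3): e=[1,8,1] → █
    (2,1)@(5, 3): e=[3,4,3] → █
    (3,1)@(7, 3): e=[5,0,5] → ·  [on edge]
    (1,2)@(3, 5): e=[-3,36,-23] → ·
    (2,2)@(5, 5): e=[-1,32,-21] → ·
  covered (2 px):
    · · · · · · · ·
    · █ █ · · · · ·
    · · · · · · · ·
    · · · · · · · ·
T1:
  2·area = 32
  edge (6, 2)→(10, 6): d=(4,4) right/bottom  bias=-1
  edge (10, 6)→(4, 8): d=(-6,2) right/bottom  bias=-1
  edge (4, 8)→(6, 2): d=(2,-6) top-left  bias=+0
    (2,0)@(5, 1): e=[0,40,-8] → ·  [on edge]
    (3,1)@(7, 3): e=[0,24,8] → ·  [on edge]
    (2,2)@(5, 5): e=[16,16,0] → █  [on edge]
    (3,2)@(7, 5): e=[8,12,12] → █
    (4,2)@(9, 5): e=[0,8,24] → ·  [on edge]
    (6,2)@(13, 5): e=[-16,0,48] → ·  [on edge]
    (2,3)@(5, 7): e=[24,4,4] → █
    (3,3)@(7, 7): e=[16,0,16] → ·  [on edge]
    (5,3)@(11, 7): e=[0,-8,40] → ·  [on edge]
  covered (3 px):
    · · · · · · · ·
    · · · · · · · ·
    · · █ █ · · · ·
    · · █ · · · · ·
T2:
  2·area = 20
  edge (5, 5)→(16, 8): d=(11,3) right/bottom  bias=-1
  edge (16, 8)→(2, 6): d=(-14,-2) top-left  bias=+0
  edge (2, 6)→(5, 5): d=(3,-1) top-left  bias=+0
    (5,1)@(11, 3): e=[-40,60,0] → ·  [on edge]
    (2,2)@(5, 5): e=[0,20,0] → ·  [on edge]
    (4,3)@(9, 7): e=[10,0,10] → █  [on edge]
    (5,3)@(11, 7): e=[4,4,12] → █
    (6,3)@(13, 7): e=[-2,8,14] → ·
  covered (2 px):
    · · · · · · · ·
    · · · · · · · ·
    · · · · · · · ·
    · · · · █ █ · ·

Final: 7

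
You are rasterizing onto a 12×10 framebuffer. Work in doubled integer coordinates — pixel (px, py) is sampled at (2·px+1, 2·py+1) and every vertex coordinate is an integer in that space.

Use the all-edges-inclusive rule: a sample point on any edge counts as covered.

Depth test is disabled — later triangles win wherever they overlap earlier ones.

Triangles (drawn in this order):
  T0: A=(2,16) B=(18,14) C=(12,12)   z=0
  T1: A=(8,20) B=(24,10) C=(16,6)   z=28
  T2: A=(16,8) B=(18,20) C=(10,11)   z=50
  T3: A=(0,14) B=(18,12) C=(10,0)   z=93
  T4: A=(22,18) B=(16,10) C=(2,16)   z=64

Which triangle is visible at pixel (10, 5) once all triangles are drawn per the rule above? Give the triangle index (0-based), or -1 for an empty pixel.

T0:
  2·area = 44  (B↔C swapped to make it positive)
  edge (2, 16)→(12, 12): d=(10,-4) inclusive
  edge (12, 12)→(18, 14): d=(6,2) inclusive
  edge (18, 14)→(2, 16): d=(-16,2) inclusive
    (1,4)@(3, 9): e=[-66,0,110] → ·  [on edge]
    (4,5)@(9, 11): e=[-22,0,66] → ·  [on edge]
    (5,6)@(11, 13): e=[6,8,30] → #
    (6,6)@(13, 13): e=[14,4,26] → #
    (7,6)@(15, 13): e=[22,0,22] → #  [on edge]
    (8,6)@(17, 13): e=[30,-4,18] → ·
    (2,7)@(5, 15): e=[2,32,10] → #
    (3,7)@(7, 15): e=[10,28,6] → #
    (4,7)@(9, 15): e=[18,24,2] → #
    (5,7)@(11, 15): e=[26,20,-2] → ·
    (6,7)@(13, 15): e=[34,16,-6] → ·
    (7,7)@(15, 15): e=[42,12,-10] → ·
    (10,7)@(21, 15): e=[66,0,-22] → ·  [on edge]
  covered (6 px):
    · · · · · · · · · · · ·
    · · · · · · · · · · · ·
    · · · · · · · · · · · ·
    · · · · · · · · · · · ·
    · · · · · · · · · · · ·
    · · · · · · · · · · · ·
    · · · · · # # # · · · ·
    · · # # # · · · · · · ·
    · · · · · · · · · · · ·
    · · · · · · · · · · · ·
T1:
  2·area = 144  (B↔C swapped to make it positive)
  edge (8, 20)→(16, 6): d=(8,-14) inclusive
  edge (16, 6)→(24, 10): d=(8,4) inclusive
  edge (24, 10)→(8, 20): d=(-16,10) inclusive
    (8,3)@(17, 7): e=[22,4,118] → #
    (9,3)@(19, 7): e=[50,-4,98] → ·
    (7,4)@(15, 9): e=[10,28,106] → #
    (9,4)@(19, 9): e=[66,12,66] → #
    (10,4)@(21, 9): e=[94,4,46] → #
    (11,4)@(23, 9): e=[122,-4,26] → ·
    (7,5)@(15, 11): e=[26,44,74] → #
    (11,5)@(23, 11): e=[138,12,-6] → ·
    (6,6)@(13, 13): e=[14,68,62] → #
    (10,6)@(21, 13): e=[126,36,-18] → ·
    (5,7)@(11, 15): e=[2,92,50] → #
    (8,7)@(17, 15): e=[86,68,-10] → ·
  covered (18 px):
    · · · · · · · · · · · ·
    · · · · · · · · · · · ·
    · · · · · · · · · · · ·
    · · · · · · · · # · · ·
    · · · · · · · # # # # ·
    · · · · · · · # # # # ·
    · · · · · · # # # # · ·
    · · · · · # # # · · · ·
    · · · · · # · · · · · ·
    · · · · # · · · · · · ·
T2:
  2·area = 78
  edge (16, 8)→(18, 20): d=(2,12) inclusive
  edge (18, 20)→(10, 11): d=(-8,-9) inclusive
  edge (10, 11)→(16, 8): d=(6,-3) inclusive
    (7,4)@(15, 9): e=[14,61,3] → #
    (8,4)@(17, 9): e=[-10,79,9] → ·
    (5,5)@(11, 11): e=[66,9,3] → #
    (6,5)@(13, 11): e=[42,27,9] → #
    (8,5)@(17, 11): e=[-6,63,21] → ·
    (5,6)@(11, 13): e=[70,-7,15] → ·
    (6,6)@(13, 13): e=[46,11,21] → #
    (8,6)@(17, 13): e=[-2,47,33] → ·
    (6,7)@(13, 15): e=[50,-5,33] → ·
    (7,7)@(15, 15): e=[26,13,39] → #
    (8,7)@(17, 15): e=[2,31,45] → #
    (9,7)@(19, 15): e=[-22,49,51] → ·
  covered (9 px):
    · · · · · · · · · · · ·
    · · · · · · · · · · · ·
    · · · · · · · · · · · ·
    · · · · · · · · · · · ·
    · · · · · · · # · · · ·
    · · · · · # # # · · · ·
    · · · · · · # # · · · ·
    · · · · · · · # # · · ·
    · · · · · · · · # · · ·
    · · · · · · · · · · · ·
T3:
  2·area = 232  (B↔C swapped to make it positive)
  edge (0, 14)→(10, 0): d=(10,-14) inclusive
  edge (10, 0)→(18, 12): d=(8,12) inclusive
  edge (18, 12)→(0, 14): d=(-18,2) inclusive
    (4,1)@(9, 3): e=[16,36,180] → #
    (5,1)@(11, 3): e=[44,12,176] → #
    (6,1)@(13, 3): e=[72,-12,172] → ·
    (3,2)@(7, 5): e=[8,76,148] → #
    (6,2)@(13, 5): e=[92,4,136] → #
    (7,2)@(15, 5): e=[120,-20,132] → ·
    (2,3)@(5, 7): e=[0,116,116] → #  [on edge]
    (7,3)@(15, 7): e=[140,-4,96] → ·
    (2,4)@(5, 9): e=[20,132,80] → #
    (7,4)@(15, 9): e=[160,12,60] → #
    (8,4)@(17, 9): e=[188,-12,56] → ·
    (1,5)@(3, 11): e=[12,172,48] → #
    (4,6)@(9, 13): e=[116,116,0] → #  [on edge]
  covered (30 px):
    · · · · · · · · · · · ·
    · · · · # # · · · · · ·
    · · · # # # # · · · · ·
    · · # # # # # · · · · ·
    · · # # # # # # · · · ·
    · # # # # # # # # · · ·
    # # # # # · · · · · · ·
    · · · · · · · · · · · ·
    · · · · · · · · · · · ·
    · · · · · · · · · · · ·
T4:
  2·area = 148  (B↔C swapped to make it positive)
  edge (22, 18)→(2, 16): d=(-20,-2) inclusive
  edge (2, 16)→(16, 10): d=(14,-6) inclusive
  edge (16, 10)→(22, 18): d=(6,8) inclusive
    (11,3)@(23, 7): e=[222,0,-74] → ·  [on edge]
    (7,5)@(15, 11): e=[126,8,14] → #
    (8,5)@(17, 11): e=[130,20,-2] → ·
    (4,6)@(9, 13): e=[74,0,74] → #  [on edge]
    (5,6)@(11, 13): e=[78,12,58] → #
    (6,6)@(13, 13): e=[82,24,42] → #
    (8,6)@(17, 13): e=[90,48,10] → #
    (9,6)@(19, 13): e=[94,60,-6] → ·
    (2,7)@(5, 15): e=[26,4,118] → #
    (3,7)@(7, 15): e=[30,16,102] → #
    (9,7)@(19, 15): e=[54,88,6] → #
    (10,7)@(21, 15): e=[58,100,-10] → ·
  covered (19 px):
    · · · · · · · · · · · ·
    · · · · · · · · · · · ·
    · · · · · · · · · · · ·
    · · · · · · · · · · · ·
    · · · · · · · · · · · ·
    · · · · · · · # · · · ·
    · · · · # # # # # · · ·
    · · # # # # # # # # · ·
    · · · · · · # # # # # ·
    · · · · · · · · · · · ·

Z-buffer (winner per pixel, '.' = empty):
  . . . . . . . . . . . .
  . . . . 3 3 . . . . . .
  . . . 3 3 3 3 . . . . .
  . . 3 3 3 3 3 . 1 . . .
  . . 3 3 3 3 3 3 1 1 1 .
  . 3 3 3 3 3 3 4 3 1 1 .
  3 3 3 3 4 4 4 4 4 1 . .
  . . 4 4 4 4 4 4 4 4 . .
  . . . . . 1 4 4 4 4 4 .
  . . . . 1 . . . . . . .

Result: 1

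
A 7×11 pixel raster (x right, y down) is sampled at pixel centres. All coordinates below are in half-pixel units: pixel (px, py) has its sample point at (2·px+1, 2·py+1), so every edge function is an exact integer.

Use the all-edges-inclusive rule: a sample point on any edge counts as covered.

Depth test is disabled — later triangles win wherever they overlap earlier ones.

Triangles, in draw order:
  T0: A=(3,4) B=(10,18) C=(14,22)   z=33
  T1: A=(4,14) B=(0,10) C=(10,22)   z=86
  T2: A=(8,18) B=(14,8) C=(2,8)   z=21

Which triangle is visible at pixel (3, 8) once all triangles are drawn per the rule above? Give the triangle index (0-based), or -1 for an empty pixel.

T0:
  2·area = 28  (B↔C swapped to make it positive)
  edge (3, 4)→(14, 22): d=(11,18) inclusive
  edge (14, 22)→(10, 18): d=(-4,-4) inclusive
  edge (10, 18)→(3, 4): d=(-7,-14) inclusive
    (0,4)@(1, 9): e=[91,0,-63] → ·  [on edge]
    (1,5)@(3, 11): e=[77,0,-49] → ·  [on edge]
    (3,5)@(7, 11): e=[5,16,7] → █
    (4,5)@(9, 11): e=[-31,24,35] → ·
    (2,6)@(5, 13): e=[63,0,-35] → ·  [on edge]
    (3,6)@(7, 13): e=[27,8,-7] → ·
    (3,7)@(7, 15): e=[49,0,-21] → ·  [on edge]
    (4,7)@(9, 15): e=[13,8,7] → █
    (5,7)@(11, 15): e=[-23,16,35] → ·
    (4,8)@(9, 17): e=[35,0,-7] → ·  [on edge]
    (5,9)@(11, 19): e=[21,0,7] → █  [on edge]
    (6,9)@(13, 19): e=[-15,8,35] → ·
    (6,10)@(13, 21): e=[7,0,21] → █  [on edge]
  covered (4 px):
    · · · · · · ·
    · · · · · · ·
    · · · · · · ·
    · · · · · · ·
    · · · · · · ·
    · · · █ · · ·
    · · · · · · ·
    · · · · █ · ·
    · · · · · · ·
    · · · · · █ ·
    · · · · · · █
T1:
  2·area = 8  (B↔C swapped to make it positive)
  edge (4, 14)→(10, 22): d=(6,8) inclusive
  edge (10, 22)→(0, 10): d=(-10,-12) inclusive
  edge (0, 10)→(4, 14): d=(4,4) inclusive
    (0,5)@(1, 11): e=[6,2,0] → █  [on edge]
    (1,5)@(3, 11): e=[-10,26,-8] → ·
    (0,6)@(1, 13): e=[18,-18,8] → ·
    (1,6)@(3, 13): e=[2,6,0] → █  [on edge]
    (2,6)@(5, 13): e=[-14,30,-8] → ·
    (1,7)@(3, 15): e=[14,-14,8] → ·
    (2,7)@(5, 15): e=[-2,10,0] → ·  [on edge]
    (3,8)@(7, 17): e=[-6,14,0] → ·  [on edge]
    (4,9)@(9, 19): e=[-10,18,0] → ·  [on edge]
    (5,10)@(11, 21): e=[-14,22,0] → ·  [on edge]
  covered (2 px):
    · · · · · · ·
    · · · · · · ·
    · · · · · · ·
    · · · · · · ·
    · · · · · · ·
    █ · · · · · ·
    · █ · · · · ·
    · · · · · · ·
    · · · · · · ·
    · · · · · · ·
    · · · · · · ·
T2:
  2·area = 120  (B↔C swapped to make it positive)
  edge (8, 18)→(2, 8): d=(-6,-10) inclusive
  edge (2, 8)→(14, 8): d=(12,0) inclusive
  edge (14, 8)→(8, 18): d=(-6,10) inclusive
    (1,4)@(3, 9): e=[4,12,104] → █
    (2,4)@(5, 9): e=[24,12,84] → █
    (3,4)@(7, 9): e=[44,12,64] → █
    (4,4)@(9, 9): e=[64,12,44] → █
    (5,4)@(11, 9): e=[84,12,24] → █
    (6,4)@(13, 9): e=[104,12,4] → █
    (1,5)@(3, 11): e=[-8,36,92] → ·
    (2,5)@(5, 11): e=[12,36,72] → █
    (6,5)@(13, 11): e=[92,36,-8] → ·
    (2,6)@(5, 13): e=[0,60,60] → █  [on edge]
    (5,6)@(11, 13): e=[60,60,0] → █  [on edge]
    (6,6)@(13, 13): e=[80,60,-20] → ·
  covered (16 px):
    · · · · · · ·
    · · · · · · ·
    · · · · · · ·
    · · · · · · ·
    · █ █ █ █ █ █
    · · █ █ █ █ ·
    · · █ █ █ █ ·
    · · · █ █ · ·
    · · · · · · ·
    · · · · · · ·
    · · · · · · ·

Z-buffer (winner per pixel, '.' = empty):
  . . . . . . .
  . . . . . . .
  . . . . . . .
  . . . . . . .
  . 2 2 2 2 2 2
  1 . 2 2 2 2 .
  . 1 2 2 2 2 .
  . . . 2 2 . .
  . . . . . . .
  . . . . . 0 .
  . . . . . . 0

Result: -1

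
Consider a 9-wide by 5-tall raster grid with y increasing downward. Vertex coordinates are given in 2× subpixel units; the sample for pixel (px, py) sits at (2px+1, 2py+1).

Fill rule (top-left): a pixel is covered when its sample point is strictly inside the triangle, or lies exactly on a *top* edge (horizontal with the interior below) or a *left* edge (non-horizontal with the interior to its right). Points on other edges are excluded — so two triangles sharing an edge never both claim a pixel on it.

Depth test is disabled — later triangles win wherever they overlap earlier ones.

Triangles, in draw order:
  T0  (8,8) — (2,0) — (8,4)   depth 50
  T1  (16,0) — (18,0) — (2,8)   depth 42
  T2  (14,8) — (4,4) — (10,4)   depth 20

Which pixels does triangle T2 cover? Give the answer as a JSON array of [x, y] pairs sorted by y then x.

T0:
  2·area = 24
  edge (8, 8)→(2, 0): d=(-6,-8) top-left  bias=+0
  edge (2, 0)→(8, 4): d=(6,4) right/bottom  bias=-1
  edge (8, 4)→(8, 8): d=(0,4) right/bottom  bias=-1
    (1,0)@(3, 1): e=[2,2,20] → X
    (2,0)@(5, 1): e=[18,-6,12] → .
    (1,1)@(3, 3): e=[-10,14,20] → .
    (2,1)@(5, 3): e=[6,6,12] → X
    (3,1)@(7, 3): e=[22,-2,4] → .
    (2,2)@(5, 5): e=[-6,18,12] → .
    (3,2)@(7, 5): e=[10,10,4] → X
    (4,2)@(9, 5): e=[26,2,-4] → .
    (3,3)@(7, 7): e=[-2,22,4] → .
  covered (3 px):
    . X . . . . . . .
    . . X . . . . . .
    . . . X . . . . .
    . . . . . . . . .
    . . . . . . . . .
T1:
  2·area = 16
  edge (16, 0)→(18, 0): d=(2,0) top-left  bias=+0
  edge (18, 0)→(2, 8): d=(-16,8) right/bottom  bias=-1
  edge (2, 8)→(16, 0): d=(14,-8) top-left  bias=+0
    (7,0)@(15, 1): e=[2,8,6] → X
    (8,0)@(17, 1): e=[2,-8,22] → .
    (5,1)@(11, 3): e=[6,8,2] → X
    (6,1)@(13, 3): e=[6,-8,18] → .
    (7,1)@(15, 3): e=[6,-24,34] → .
    (5,2)@(11, 5): e=[10,-24,30] → .
  covered (2 px):
    . . . . . . . X .
    . . . . . X . . .
    . . . . . . . . .
    . . . . . . . . .
    . . . . . . . . .
T2:
  2·area = 24
  edge (14, 8)→(4, 4): d=(-10,-4) top-left  bias=+0
  edge (4, 4)→(10, 4): d=(6,0) top-left  bias=+0
  edge (10, 4)→(14, 8): d=(4,4) right/bottom  bias=-1
    (3,0)@(7, 1): e=[42,-18,0] → .  [on edge]
    (4,1)@(9, 3): e=[30,-6,0] → .  [on edge]
    (3,2)@(7, 5): e=[2,6,16] → X
    (4,2)@(9, 5): e=[10,6,8] → X
    (5,2)@(11, 5): e=[18,6,0] → .  [on edge]
    (3,3)@(7, 7): e=[-18,18,24] → .
    (4,3)@(9, 7): e=[-10,18,16] → .
    (6,3)@(13, 7): e=[6,18,0] → .  [on edge]
    (7,4)@(15, 9): e=[-6,30,0] → .  [on edge]
  covered (2 px):
    . . . . . . . . .
    . . . . . . . . .
    . . . X X . . . .
    . . . . . . . . .
    . . . . . . . . .

Result: [[3,2],[4,2]]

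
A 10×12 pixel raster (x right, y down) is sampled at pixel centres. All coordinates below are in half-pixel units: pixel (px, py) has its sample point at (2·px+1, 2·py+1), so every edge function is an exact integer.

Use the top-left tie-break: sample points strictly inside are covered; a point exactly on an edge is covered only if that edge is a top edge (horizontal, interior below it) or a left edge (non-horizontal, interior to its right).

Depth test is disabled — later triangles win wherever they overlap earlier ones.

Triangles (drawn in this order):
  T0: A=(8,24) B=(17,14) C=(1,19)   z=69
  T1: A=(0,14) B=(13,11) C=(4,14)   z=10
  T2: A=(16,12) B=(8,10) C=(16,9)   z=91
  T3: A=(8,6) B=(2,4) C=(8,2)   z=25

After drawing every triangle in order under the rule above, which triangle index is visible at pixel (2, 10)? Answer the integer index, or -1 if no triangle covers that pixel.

T0:
  2·area = 115  (B↔C swapped to make it positive)
  edge (8, 24)→(1, 19): d=(-7,-5) top-left  bias=+0
  edge (1, 19)→(17, 14): d=(16,-5) top-left  bias=+0
  edge (17, 14)→(8, 24): d=(-9,10) right/bottom  bias=-1
    (7,7)@(15, 15): e=[98,6,11] → █
    (8,7)@(17, 15): e=[108,16,-9] → ·
    (4,8)@(9, 17): e=[54,8,53] → █
    (5,8)@(11, 17): e=[64,18,33] → █
    (6,8)@(13, 17): e=[74,28,13] → █
    (7,8)@(15, 17): e=[84,38,-7] → ·
    (0,9)@(1, 19): e=[0,0,115] → █  [on edge]
    (1,9)@(3, 19): e=[10,10,95] → █
    (2,9)@(5, 19): e=[20,20,75] → █
    (3,9)@(7, 19): e=[30,30,55] → █
    (6,9)@(13, 19): e=[60,60,-5] → ·
    (0,10)@(1, 21): e=[-14,32,97] → ·
  covered (14 px):
    · · · · · · · · · ·
    · · · · · · · · · ·
    · · · · · · · · · ·
    · · · · · · · · · ·
    · · · · · · · · · ·
    · · · · · · · · · ·
    · · · · · · · · · ·
    · · · · · · · █ · ·
    · · · · █ █ █ · · ·
    █ █ █ █ █ █ · · · ·
    · · █ █ █ · · · · ·
    · · · █ · · · · · ·
T1:
  2·area = 12
  edge (0, 14)→(13, 11): d=(13,-3) top-left  bias=+0
  edge (13, 11)→(4, 14): d=(-9,3) right/bottom  bias=-1
  edge (4, 14)→(0, 14): d=(-4,0) right/bottom  bias=-1
    (9,4)@(19, 9): e=[-8,0,20] → ·  [on edge]
    (6,5)@(13, 11): e=[0,0,12] → ·  [on edge]
    (2,6)@(5, 13): e=[2,6,4] → █
    (3,6)@(7, 13): e=[8,0,4] → ·  [on edge]
    (0,7)@(1, 15): e=[16,0,-4] → ·  [on edge]
    (2,7)@(5, 15): e=[28,-12,-4] → ·
  covered (1 px):
    · · · · · · · · · ·
    · · · · · · · · · ·
    · · · · · · · · · ·
    · · · · · · · · · ·
    · · · · · · · · · ·
    · · · · · · · · · ·
    · · █ · · · · · · ·
    · · · · · · · · · ·
    · · · · · · · · · ·
    · · · · · · · · · ·
    · · · · · · · · · ·
    · · · · · · · · · ·
T2:
  2·area = 24
  edge (16, 12)→(8, 10): d=(-8,-2) top-left  bias=+0
  edge (8, 10)→(16, 9): d=(8,-1) top-left  bias=+0
  edge (16, 9)→(16, 12): d=(0,3) right/bottom  bias=-1
    (6,5)@(13, 11): e=[2,13,9] → █
    (7,5)@(15, 11): e=[6,15,3] → █
    (8,5)@(17, 11): e=[10,17,-3] → ·
    (6,6)@(13, 13): e=[-14,29,9] → ·
    (7,6)@(15, 13): e=[-10,31,3] → ·
  covered (2 px):
    · · · · · · · · · ·
    · · · · · · · · · ·
    · · · · · · · · · ·
    · · · · · · · · · ·
    · · · · · · · · · ·
    · · · · · · █ █ · ·
    · · · · · · · · · ·
    · · · · · · · · · ·
    · · · · · · · · · ·
    · · · · · · · · · ·
    · · · · · · · · · ·
    · · · · · · · · · ·
T3:
  2·area = 24
  edge (8, 6)→(2, 4): d=(-6,-2) top-left  bias=+0
  edge (2, 4)→(8, 2): d=(6,-2) top-left  bias=+0
  edge (8, 2)→(8, 6): d=(0,4) right/bottom  bias=-1
    (5,0)@(11, 1): e=[36,0,-12] → ·  [on edge]
    (2,1)@(5, 3): e=[12,0,12] → █  [on edge]
    (3,1)@(7, 3): e=[16,4,4] → █
    (4,1)@(9, 3): e=[20,8,-4] → ·
    (2,2)@(5, 5): e=[0,12,12] → █  [on edge]
    (4,2)@(9, 5): e=[8,20,-4] → ·
    (2,3)@(5, 7): e=[-12,24,12] → ·
    (3,3)@(7, 7): e=[-8,28,4] → ·
    (5,3)@(11, 7): e=[0,36,-12] → ·  [on edge]
    (8,4)@(17, 9): e=[0,60,-36] → ·  [on edge]
  covered (4 px):
    · · · · · · · · · ·
    · · █ █ · · · · · ·
    · · █ █ · · · · · ·
    · · · · · · · · · ·
    · · · · · · · · · ·
    · · · · · · · · · ·
    · · · · · · · · · ·
    · · · · · · · · · ·
    · · · · · · · · · ·
    · · · · · · · · · ·
    · · · · · · · · · ·
    · · · · · · · · · ·

Z-buffer (winner per pixel, '.' = empty):
  . . . . . . . . . .
  . . 3 3 . . . . . .
  . . 3 3 . . . . . .
  . . . . . . . . . .
  . . . . . . . . . .
  . . . . . . 2 2 . .
  . . 1 . . . . . . .
  . . . . . . . 0 . .
  . . . . 0 0 0 . . .
  0 0 0 0 0 0 . . . .
  . . 0 0 0 . . . . .
  . . . 0 . . . . . .

Answer: 0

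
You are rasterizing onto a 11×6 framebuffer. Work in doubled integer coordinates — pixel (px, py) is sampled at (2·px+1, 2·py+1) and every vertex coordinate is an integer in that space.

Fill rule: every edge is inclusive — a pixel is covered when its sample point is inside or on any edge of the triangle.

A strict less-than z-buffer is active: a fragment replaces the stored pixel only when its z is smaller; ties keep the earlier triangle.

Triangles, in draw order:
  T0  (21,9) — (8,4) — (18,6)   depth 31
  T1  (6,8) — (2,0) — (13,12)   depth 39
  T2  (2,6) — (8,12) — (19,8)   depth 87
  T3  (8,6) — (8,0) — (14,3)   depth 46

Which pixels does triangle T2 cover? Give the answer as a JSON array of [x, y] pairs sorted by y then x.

T0:
  2·area = 24
  edge (21, 9)→(8, 4): d=(-13,-5) inclusive
  edge (8, 4)→(18, 6): d=(10,2) inclusive
  edge (18, 6)→(21, 9): d=(3,3) inclusive
    (6,0)@(13, 1): e=[64,-40,0] → ·  [on edge]
    (1,1)@(3, 3): e=[-12,0,36] → ·  [on edge]
    (7,1)@(15, 3): e=[48,-24,0] → ·  [on edge]
    (5,2)@(11, 5): e=[2,4,18] → █
    (6,2)@(13, 5): e=[12,0,12] → █  [on edge]
    (7,2)@(15, 5): e=[22,-4,6] → ·
    (8,2)@(17, 5): e=[32,-8,0] → ·  [on edge]
    (5,3)@(11, 7): e=[-24,24,24] → ·
    (6,3)@(13, 7): e=[-14,20,18] → ·
    (8,3)@(17, 7): e=[6,12,6] → █
    (9,3)@(19, 7): e=[16,8,0] → █  [on edge]
    (10,3)@(21, 7): e=[26,4,-6] → ·
    (10,4)@(21, 9): e=[0,24,0] → █  [on edge]
  covered (5 px):
    · · · · · · · · · · ·
    · · · · · · · · · · ·
    · · · · · █ █ · · · ·
    · · · · · · · · █ █ ·
    · · · · · · · · · · █
    · · · · · · · · · · ·
T1:
  2·area = 40
  edge (6, 8)→(2, 0): d=(-4,-8) inclusive
  edge (2, 0)→(13, 12): d=(11,12) inclusive
  edge (13, 12)→(6, 8): d=(-7,-4) inclusive
    (2,2)@(5, 5): e=[4,19,17] → █
    (3,2)@(7, 5): e=[20,-5,25] → ·
    (2,3)@(5, 7): e=[-4,41,3] → ·
    (3,3)@(7, 7): e=[12,17,11] → █
    (4,3)@(9, 7): e=[28,-7,19] → ·
    (3,4)@(7, 9): e=[4,39,-3] → ·
    (4,4)@(9, 9): e=[20,15,5] → █
    (5,4)@(11, 9): e=[36,-9,13] → ·
    (4,5)@(9, 11): e=[12,37,-9] → ·
  covered (3 px):
    · · · · · · · · · · ·
    · · · · · · · · · · ·
    · · █ · · · · · · · ·
    · · · █ · · · · · · ·
    · · · · █ · · · · · ·
    · · · · · · · · · · ·
T2:
  2·area = 90  (B↔C swapped to make it positive)
  edge (2, 6)→(19, 8): d=(17,2) inclusive
  edge (19, 8)→(8, 12): d=(-11,4) inclusive
  edge (8, 12)→(2, 6): d=(-6,-6) inclusive
    (0,2)@(1, 5): e=[-15,105,0] → ·  [on edge]
    (1,3)@(3, 7): e=[15,75,0] → █  [on edge]
    (2,3)@(5, 7): e=[11,67,12] → █
    (3,3)@(7, 7): e=[7,59,24] → █
    (4,3)@(9, 7): e=[3,51,36] → █
    (5,3)@(11, 7): e=[-1,43,48] → ·
    (1,4)@(3, 9): e=[49,53,-12] → ·
    (2,4)@(5, 9): e=[45,45,0] → █  [on edge]
    (5,4)@(11, 9): e=[33,21,36] → █
    (6,4)@(13, 9): e=[29,13,48] → █
    (7,4)@(15, 9): e=[25,5,60] → █
    (8,4)@(17, 9): e=[21,-3,72] → ·
    (3,5)@(7, 11): e=[75,15,0] → █  [on edge]
  covered (12 px):
    · · · · · · · · · · ·
    · · · · · · · · · · ·
    · · · · · · · · · · ·
    · █ █ █ █ · · · · · ·
    · · █ █ █ █ █ █ · · ·
    · · · █ █ · · · · · ·
T3:
  2·area = 36
  edge (8, 6)→(8, 0): d=(0,-6) inclusive
  edge (8, 0)→(14, 3): d=(6,3) inclusive
  edge (14, 3)→(8, 6): d=(-6,3) inclusive
    (4,0)@(9, 1): e=[6,3,27] → █
    (5,0)@(11, 1): e=[18,-3,21] → ·
    (4,1)@(9, 3): e=[6,15,15] → █
    (5,1)@(11, 3): e=[18,9,9] → █
    (6,1)@(13, 3): e=[30,3,3] → █
    (7,1)@(15, 3): e=[42,-3,-3] → ·
    (4,2)@(9, 5): e=[6,27,3] → █
    (5,2)@(11, 5): e=[18,21,-3] → ·
    (6,2)@(13, 5): e=[30,15,-9] → ·
    (4,3)@(9, 7): e=[6,39,-9] → ·
  covered (5 px):
    · · · · █ · · · · · ·
    · · · · █ █ █ · · · ·
    · · · · █ · · · · · ·
    · · · · · · · · · · ·
    · · · · · · · · · · ·
    · · · · · · · · · · ·

Answer: [[1,3],[2,3],[3,3],[4,3],[2,4],[3,4],[4,4],[5,4],[6,4],[7,4],[3,5],[4,5]]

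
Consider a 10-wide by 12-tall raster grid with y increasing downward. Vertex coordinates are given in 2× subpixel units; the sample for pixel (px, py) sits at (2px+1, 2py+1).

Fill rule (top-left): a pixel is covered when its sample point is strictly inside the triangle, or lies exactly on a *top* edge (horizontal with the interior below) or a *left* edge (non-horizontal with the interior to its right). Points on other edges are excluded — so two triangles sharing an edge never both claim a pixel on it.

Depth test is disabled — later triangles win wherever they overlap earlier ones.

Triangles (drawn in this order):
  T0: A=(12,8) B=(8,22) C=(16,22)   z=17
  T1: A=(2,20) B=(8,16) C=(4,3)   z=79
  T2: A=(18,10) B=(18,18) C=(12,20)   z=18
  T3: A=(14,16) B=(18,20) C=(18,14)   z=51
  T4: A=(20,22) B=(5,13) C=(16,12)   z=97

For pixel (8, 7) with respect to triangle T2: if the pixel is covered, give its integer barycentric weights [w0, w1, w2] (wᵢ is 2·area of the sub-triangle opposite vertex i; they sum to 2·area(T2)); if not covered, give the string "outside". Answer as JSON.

T0:
  2·area = 112  (B↔C swapped to make it positive)
  edge (12, 8)→(16, 22): d=(4,14) right/bottom  bias=-1
  edge (16, 22)→(8, 22): d=(-8,0) right/bottom  bias=-1
  edge (8, 22)→(12, 8): d=(4,-14) top-left  bias=+0
    (5,6)@(11, 13): e=[34,72,6] → █
    (6,6)@(13, 13): e=[6,72,34] → █
    (7,6)@(15, 13): e=[-22,72,62] → ·
    (5,7)@(11, 15): e=[42,56,14] → █
    (7,7)@(15, 15): e=[-14,56,70] → ·
    (5,8)@(11, 17): e=[50,40,22] → █
    (7,8)@(15, 17): e=[-6,40,78] → ·
    (4,9)@(9, 19): e=[86,24,2] → █
    (7,9)@(15, 19): e=[2,24,86] → █
    (8,9)@(17, 19): e=[-26,24,114] → ·
    (4,10)@(9, 21): e=[94,8,10] → █
    (8,10)@(17, 21): e=[-18,8,122] → ·
  covered (14 px):
    · · · · · · · · · ·
    · · · · · · · · · ·
    · · · · · · · · · ·
    · · · · · · · · · ·
    · · · · · · · · · ·
    · · · · · · · · · ·
    · · · · · █ █ · · ·
    · · · · · █ █ · · ·
    · · · · · █ █ · · ·
    · · · · █ █ █ █ · ·
    · · · · █ █ █ █ · ·
    · · · · · · · · · ·
T1:
  2·area = 94  (B↔C swapped to make it positive)
  edge (2, 20)→(4, 3): d=(2,-17) top-left  bias=+0
  edge (4, 3)→(8, 16): d=(4,13) right/bottom  bias=-1
  edge (8, 16)→(2, 20): d=(-6,4) right/bottom  bias=-1
    (2,3)@(5, 7): e=[25,3,66] → █
    (3,3)@(7, 7): e=[59,-23,58] → ·
    (2,4)@(5, 9): e=[29,11,54] → █
    (3,4)@(7, 9): e=[63,-15,46] → ·
    (2,5)@(5, 11): e=[33,19,42] → █
    (3,5)@(7, 11): e=[67,-7,34] → ·
    (1,6)@(3, 13): e=[3,53,38] → █
    (3,6)@(7, 13): e=[71,1,22] → █
    (4,6)@(9, 13): e=[105,-25,14] → ·
    (1,7)@(3, 15): e=[7,61,26] → █
    (4,7)@(9, 15): e=[109,-17,2] → ·
    (1,8)@(3, 17): e=[11,69,14] → █
  covered (12 px):
    · · · · · · · · · ·
    · · · · · · · · · ·
    · · · · · · · · · ·
    · · █ · · · · · · ·
    · · █ · · · · · · ·
    · · █ · · · · · · ·
    · █ █ █ · · · · · ·
    · █ █ █ · · · · · ·
    · █ █ · · · · · · ·
    · █ · · · · · · · ·
    · · · · · · · · · ·
    · · · · · · · · · ·
T2:
  2·area = 48
  edge (18, 10)→(18, 18): d=(0,8) right/bottom  bias=-1
  edge (18, 18)→(12, 20): d=(-6,2) right/bottom  bias=-1
  edge (12, 20)→(18, 10): d=(6,-10) top-left  bias=+0
    (8,6)@(17, 13): e=[8,32,8] → █
    (9,6)@(19, 13): e=[-8,28,28] → ·
    (7,7)@(15, 15): e=[24,24,0] → █  [on edge]
    (9,7)@(19, 15): e=[-8,16,40] → ·
    (7,8)@(15, 17): e=[24,12,12] → █
    (9,8)@(19, 17): e=[-8,4,52] → ·
    (6,9)@(13, 19): e=[40,4,4] → █
    (7,9)@(15, 19): e=[24,0,24] → ·  [on edge]
    (8,9)@(17, 19): e=[8,-4,44] → ·
    (4,10)@(9, 21): e=[72,0,-24] → ·  [on edge]
    (6,10)@(13, 21): e=[40,-8,16] → ·
    (1,11)@(3, 23): e=[120,0,-72] → ·  [on edge]
  covered (6 px):
    · · · · · · · · · ·
    · · · · · · · · · ·
    · · · · · · · · · ·
    · · · · · · · · · ·
    · · · · · · · · · ·
    · · · · · · · · · ·
    · · · · · · · · █ ·
    · · · · · · · █ █ ·
    · · · · · · · █ █ ·
    · · · · · · █ · · ·
    · · · · · · · · · ·
    · · · · · · · · · ·
T3:
  2·area = 24  (B↔C swapped to make it positive)
  edge (14, 16)→(18, 14): d=(4,-2) top-left  bias=+0
  edge (18, 14)→(18, 20): d=(0,6) right/bottom  bias=-1
  edge (18, 20)→(14, 16): d=(-4,-4) top-left  bias=+0
    (0,1)@(1, 3): e=[-78,102,0] → ·  [on edge]
    (1,2)@(3, 5): e=[-66,90,0] → ·  [on edge]
    (2,3)@(5, 7): e=[-54,78,0] → ·  [on edge]
    (3,4)@(7, 9): e=[-42,66,0] → ·  [on edge]
    (4,5)@(9, 11): e=[-30,54,0] → ·  [on edge]
    (5,6)@(11, 13): e=[-18,42,0] → ·  [on edge]
    (6,7)@(13, 15): e=[-6,30,0] → ·  [on edge]
    (8,7)@(17, 15): e=[2,6,16] → █
    (9,7)@(19, 15): e=[6,-6,24] → ·
    (7,8)@(15, 17): e=[6,18,0] → █  [on edge]
    (9,8)@(19, 17): e=[14,-6,16] → ·
    (7,9)@(15, 19): e=[14,18,-8] → ·
    (8,9)@(17, 19): e=[18,6,0] → █  [on edge]
    (9,10)@(19, 21): e=[30,-6,0] → ·  [on edge]
  covered (4 px):
    · · · · · · · · · ·
    · · · · · · · · · ·
    · · · · · · · · · ·
    · · · · · · · · · ·
    · · · · · · · · · ·
    · · · · · · · · · ·
    · · · · · · · · · ·
    · · · · · · · · █ ·
    · · · · · · · █ █ ·
    · · · · · · · · █ ·
    · · · · · · · · · ·
    · · · · · · · · · ·
T4:
  2·area = 114
  edge (20, 22)→(5, 13): d=(-15,-9) top-left  bias=+0
  edge (5, 13)→(16, 12): d=(11,-1) top-left  bias=+0
  edge (16, 12)→(20, 22): d=(4,10) right/bottom  bias=-1
    (2,6)@(5, 13): e=[0,0,114] → █  [on edge]
    (3,6)@(7, 13): e=[18,2,94] → █
    (4,6)@(9, 13): e=[36,4,74] → █
    (5,6)@(11, 13): e=[54,6,54] → █
    (6,6)@(13, 13): e=[72,8,34] → █
    (7,6)@(15, 13): e=[90,10,14] → █
    (8,6)@(17, 13): e=[108,12,-6] → ·
    (2,7)@(5, 15): e=[-30,22,122] → ·
    (3,7)@(7, 15): e=[-12,24,102] → ·
    (4,7)@(9, 15): e=[6,26,82] → █
    (8,7)@(17, 15): e=[78,34,2] → █
    (9,7)@(19, 15): e=[96,36,-18] → ·
    (7,9)@(15, 19): e=[0,76,38] → █  [on edge]
  covered (17 px):
    · · · · · · · · · ·
    · · · · · · · · · ·
    · · · · · · · · · ·
    · · · · · · · · · ·
    · · · · · · · · · ·
    · · · · · · · · · ·
    · · █ █ █ █ █ █ · ·
    · · · · █ █ █ █ █ ·
    · · · · · · █ █ █ ·
    · · · · · · · █ █ ·
    · · · · · · · · · █
    · · · · · · · · · ·

Final: [20,20,8]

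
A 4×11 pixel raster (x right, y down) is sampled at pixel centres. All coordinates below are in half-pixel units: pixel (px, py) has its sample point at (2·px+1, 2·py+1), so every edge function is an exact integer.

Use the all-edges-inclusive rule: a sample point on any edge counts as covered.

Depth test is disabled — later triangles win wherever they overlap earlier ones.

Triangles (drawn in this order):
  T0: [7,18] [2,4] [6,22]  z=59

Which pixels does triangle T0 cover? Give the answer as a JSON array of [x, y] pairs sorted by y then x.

T0:
  2·area = 34  (B↔C swapped to make it positive)
  edge (7, 18)→(6, 22): d=(-1,4) inclusive
  edge (6, 22)→(2, 4): d=(-4,-18) inclusive
  edge (2, 4)→(7, 18): d=(5,14) inclusive
    (1,3)@(3, 7): e=[27,6,1] → █
    (2,3)@(5, 7): e=[19,42,-27] → ·
    (1,4)@(3, 9): e=[25,-2,11] → ·
    (2,6)@(5, 13): e=[13,18,3] → █
    (3,6)@(7, 13): e=[5,54,-25] → ·
    (2,7)@(5, 15): e=[11,10,13] → █
    (3,7)@(7, 15): e=[3,46,-15] → ·
    (2,8)@(5, 17): e=[9,2,23] → █
    (3,8)@(7, 17): e=[1,38,-5] → ·
    (2,9)@(5, 19): e=[7,-6,33] → ·
  covered (4 px):
    · · · ·
    · · · ·
    · · · ·
    · █ · ·
    · · · ·
    · · · ·
    · · █ ·
    · · █ ·
    · · █ ·
    · · · ·
    · · · ·

Answer: [[1,3],[2,6],[2,7],[2,8]]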